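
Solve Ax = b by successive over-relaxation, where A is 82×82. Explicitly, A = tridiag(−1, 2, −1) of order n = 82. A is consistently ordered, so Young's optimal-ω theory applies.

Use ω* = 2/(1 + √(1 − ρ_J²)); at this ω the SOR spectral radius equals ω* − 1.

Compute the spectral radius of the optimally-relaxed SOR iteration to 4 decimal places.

ρ_SOR = 0.9271

[ρ_J] n=82: ρ(B_J) = cos(π/(n+1)) = cos(π/83) = 0.9993.
√(1−ρ_J²) = |sin(π/83)| = 0.03784
Then 2/(1+√(1−ρ_J²)) = 2/(1+0.03784); ω* = 2/1.03784 = 1.9271.
and ρ(B_{ω*}) = 1.9271 − 1 = 0.9271.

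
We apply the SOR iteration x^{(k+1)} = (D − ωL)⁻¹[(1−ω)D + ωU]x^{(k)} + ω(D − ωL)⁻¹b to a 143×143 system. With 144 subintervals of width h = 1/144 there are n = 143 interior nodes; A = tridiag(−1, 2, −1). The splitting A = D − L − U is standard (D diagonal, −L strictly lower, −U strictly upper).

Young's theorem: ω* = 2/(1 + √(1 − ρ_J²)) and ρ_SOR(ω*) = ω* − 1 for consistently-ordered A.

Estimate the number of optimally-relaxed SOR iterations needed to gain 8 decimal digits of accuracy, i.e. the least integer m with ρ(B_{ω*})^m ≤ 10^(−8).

B_J for the 143×143 system has eigenvalues cos(kπ/144); ρ_J = cos(π/144) = 0.9997620.
root = sin(π/144) = 0.0218149  (since 1−cos² = sin²).
So ω* = 2/1.0218149 = 1.9573017 (Young).
At ω = 1.9573017 every |λ(B_ω)| = ω−1, so ρ_SOR = 0.9573017.
For 8 digits: m = 8·ln10 / (−ln 0.9573017) = 18.4207/0.0436367 = 422.138; round up → m = 423.

m = 423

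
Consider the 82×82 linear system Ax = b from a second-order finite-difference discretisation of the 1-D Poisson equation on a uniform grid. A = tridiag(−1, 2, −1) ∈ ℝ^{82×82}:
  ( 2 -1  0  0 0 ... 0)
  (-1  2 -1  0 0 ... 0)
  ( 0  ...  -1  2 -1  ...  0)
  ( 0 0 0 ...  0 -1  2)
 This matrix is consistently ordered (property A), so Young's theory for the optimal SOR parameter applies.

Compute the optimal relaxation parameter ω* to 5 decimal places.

ω* = 1.92708

ρ_J = max_k |cos(kπ/83)| = cos(π/83) = 0.99928
√(1−ρ_J²) simplifies to sin(π/83) = 0.037841.
So ω* = 2/1.037841 = 1.92708 (Young).
ρ(B_{ω*}) = ω*−1 = 0.92708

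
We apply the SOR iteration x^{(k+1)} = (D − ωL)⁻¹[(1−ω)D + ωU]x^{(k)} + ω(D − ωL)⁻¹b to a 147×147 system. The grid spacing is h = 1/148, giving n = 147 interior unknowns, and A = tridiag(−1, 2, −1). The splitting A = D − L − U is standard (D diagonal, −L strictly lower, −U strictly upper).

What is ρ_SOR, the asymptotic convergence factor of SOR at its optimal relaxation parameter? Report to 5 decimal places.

ρ_SOR = 0.95843

[ρ_J] n=147: ρ(B_J) = cos(π/(n+1)) = cos(π/148) = 0.99977.
root = sin(π/148) = 0.021225  (since 1−cos² = sin²).
ω* = 2 / (1 + 0.021225) = 2 / 1.021225 ≈ 1.95843.
[ρ_SOR] ω* − 1 = 0.95843.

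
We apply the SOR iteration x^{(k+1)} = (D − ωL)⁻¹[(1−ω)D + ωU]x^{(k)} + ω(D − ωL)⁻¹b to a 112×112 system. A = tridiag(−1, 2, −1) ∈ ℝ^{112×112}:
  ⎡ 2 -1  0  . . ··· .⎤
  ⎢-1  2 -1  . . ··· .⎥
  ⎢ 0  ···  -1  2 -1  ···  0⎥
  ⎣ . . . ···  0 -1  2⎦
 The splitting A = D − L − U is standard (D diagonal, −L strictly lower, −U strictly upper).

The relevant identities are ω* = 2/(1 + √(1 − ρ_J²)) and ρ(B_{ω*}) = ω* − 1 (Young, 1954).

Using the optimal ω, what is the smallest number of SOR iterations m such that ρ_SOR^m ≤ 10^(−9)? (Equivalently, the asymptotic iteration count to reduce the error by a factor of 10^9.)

½·tridiag(1,0,1) at n=112: λ_k = cos(kπ/113); max |λ| at k=1 ⇒ ρ_J = cos(π/113) ≈ 0.9996136.
√(1 − cos²(π/113)) = sin(π/113) ≈ 0.0277981.
ω* = 2/(1 + 0.0277981) = 2/1.0277981 = 1.9459075.
ρ(B_{ω*}) = ω*−1 = 0.9459075
(0.9459075)^m ≤ 10^{−9}  ⇒  m·ln(0.9459075) ≤ −9·ln10  ⇒  m ≥ 372.651  ⇒  m = 373

m = 373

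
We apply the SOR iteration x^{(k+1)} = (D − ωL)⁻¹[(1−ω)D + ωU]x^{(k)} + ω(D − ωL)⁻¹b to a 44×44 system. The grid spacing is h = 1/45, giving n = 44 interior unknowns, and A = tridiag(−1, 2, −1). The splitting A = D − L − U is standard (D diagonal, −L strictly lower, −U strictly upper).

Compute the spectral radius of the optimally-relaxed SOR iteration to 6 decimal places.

ρ_SOR = 0.869584

With n=44, ρ(Jacobi) = cos(π/45) = 0.997564.
√(1−ρ_J²) simplifies to sin(π/45) = 0.0697565.
So ω* = 2/1.0697565 = 1.869584 (Young).
[ρ_SOR] ω* − 1 = 0.869584.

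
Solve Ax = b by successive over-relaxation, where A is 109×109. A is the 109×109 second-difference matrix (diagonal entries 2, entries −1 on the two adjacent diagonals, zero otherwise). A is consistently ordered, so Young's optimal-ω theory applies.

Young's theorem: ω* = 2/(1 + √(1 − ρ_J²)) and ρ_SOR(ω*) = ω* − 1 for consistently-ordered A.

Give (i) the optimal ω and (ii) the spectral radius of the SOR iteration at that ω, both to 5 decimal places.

n=109: λ(B_J) = 1 − λ(A)/2 = cos(kπ/110); k=1 gives ρ_J = 0.99959.
√(1 − cos²(π/110)) = sin(π/110) ≈ 0.028556.
So ω* = 2/1.028556 = 1.94447 (Young).
At ω = 1.94447 every |λ(B_ω)| = ω−1, so ρ_SOR = 0.94447.

ω* = 1.94447, ρ_SOR = 0.94447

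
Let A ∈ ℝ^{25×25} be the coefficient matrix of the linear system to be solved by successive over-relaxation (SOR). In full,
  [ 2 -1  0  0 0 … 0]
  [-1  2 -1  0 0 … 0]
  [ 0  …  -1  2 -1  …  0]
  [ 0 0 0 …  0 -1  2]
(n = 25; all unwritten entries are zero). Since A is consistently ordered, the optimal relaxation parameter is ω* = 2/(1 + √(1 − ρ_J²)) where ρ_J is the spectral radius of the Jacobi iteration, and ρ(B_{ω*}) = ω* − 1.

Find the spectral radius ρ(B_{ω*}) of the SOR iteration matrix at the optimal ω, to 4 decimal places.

spectrum of D⁻¹(L+U) = {cos(kπ/26) : 1≤k≤25}; ρ_J = cos(π/26) = 0.9927.
1 − cos²(π/26) = sin²(π/26) ⇒ √(1−ρ_J²) = sin(π/26) = 0.12054.
[ω*] 2 ÷ (1 + 0.12054) = 2 ÷ 1.12054 = 1.7849.
Hence ρ(B_{ω*}) = 1.7849 − 1 = 0.7849.

ρ_SOR = 0.7849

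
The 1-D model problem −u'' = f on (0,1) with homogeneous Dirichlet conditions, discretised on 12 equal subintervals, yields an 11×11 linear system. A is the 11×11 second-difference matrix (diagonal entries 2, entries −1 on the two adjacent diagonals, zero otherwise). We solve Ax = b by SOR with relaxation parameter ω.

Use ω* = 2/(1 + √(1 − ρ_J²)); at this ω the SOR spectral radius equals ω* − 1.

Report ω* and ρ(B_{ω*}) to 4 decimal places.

n=11: λ(B_J) = 1 − λ(A)/2 = cos(kπ/12); k=1 gives ρ_J = 0.9659.
√(1−ρ_J²) = |sin(π/12)| = 0.25882
ω* = 2/(1 + 0.25882) = 2/1.25882 = 1.5888.
ρ(B_{ω*}) = ω*−1 = 0.5888

ω* = 1.5888, ρ_SOR = 0.5888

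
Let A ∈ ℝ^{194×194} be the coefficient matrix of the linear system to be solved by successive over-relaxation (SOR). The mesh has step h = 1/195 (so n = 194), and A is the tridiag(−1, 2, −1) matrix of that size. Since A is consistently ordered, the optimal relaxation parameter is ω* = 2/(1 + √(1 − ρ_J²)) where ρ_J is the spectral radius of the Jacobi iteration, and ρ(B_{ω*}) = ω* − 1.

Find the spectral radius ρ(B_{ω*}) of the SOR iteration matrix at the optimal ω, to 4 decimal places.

ρ_J = max_k |cos(kπ/195)| = cos(π/195) = 0.9999
√(1 − cos²(π/195)) = sin(π/195) ≈ 0.01611.
ω* = 2/(1 + 0.01611) = 2/1.01611 = 1.9683.
[ρ_SOR] ω* − 1 = 0.9683.

ρ_SOR = 0.9683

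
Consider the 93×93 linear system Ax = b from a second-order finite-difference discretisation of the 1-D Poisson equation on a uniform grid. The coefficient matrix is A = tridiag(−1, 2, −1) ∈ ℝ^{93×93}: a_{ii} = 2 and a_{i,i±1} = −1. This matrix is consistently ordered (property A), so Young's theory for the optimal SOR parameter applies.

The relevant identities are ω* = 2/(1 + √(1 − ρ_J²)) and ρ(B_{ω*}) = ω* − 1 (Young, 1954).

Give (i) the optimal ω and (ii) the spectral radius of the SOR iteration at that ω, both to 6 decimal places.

ρ_J = max_k |cos(kπ/94)| = cos(π/94) = 0.999442
√(1 − cos²(π/94)) = sin(π/94) ≈ 0.0334150.
[ω*] 2 ÷ (1 + 0.0334150) = 2 ÷ 1.0334150 = 1.935331.
ρ(B_{ω*}) = ω*−1 = 0.935331

ω* = 1.935331, ρ_SOR = 0.935331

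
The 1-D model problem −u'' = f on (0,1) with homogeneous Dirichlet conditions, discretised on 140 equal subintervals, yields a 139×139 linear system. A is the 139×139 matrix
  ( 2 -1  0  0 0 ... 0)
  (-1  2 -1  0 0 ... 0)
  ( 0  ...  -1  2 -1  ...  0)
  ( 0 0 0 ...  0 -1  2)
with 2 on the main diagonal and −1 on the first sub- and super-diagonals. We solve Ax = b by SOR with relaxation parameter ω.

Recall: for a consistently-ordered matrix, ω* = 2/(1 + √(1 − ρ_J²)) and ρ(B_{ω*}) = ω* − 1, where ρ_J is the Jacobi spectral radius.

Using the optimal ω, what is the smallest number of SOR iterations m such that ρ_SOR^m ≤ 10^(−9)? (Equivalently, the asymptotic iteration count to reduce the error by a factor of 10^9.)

[ρ_J] n=139: ρ(B_J) = cos(π/(n+1)) = cos(π/140) = 0.9997482.
√(1−ρ_J²) = |sin(π/140)| = 0.0224381
Young: ω* = 2/(1+√(1−ρ_J²)) = 2/(1+0.0224381) = 2/1.0224381 = 1.9561086.
ρ_SOR = ω* − 1 = 1.9561086 − 1 = 0.9561086.
9·ln10 = 20.7233; −ln(0.9561086) = 0.0448838; m = ⌈20.7233/0.0448838⌉ = ⌈461.710⌉ = 462.

m = 462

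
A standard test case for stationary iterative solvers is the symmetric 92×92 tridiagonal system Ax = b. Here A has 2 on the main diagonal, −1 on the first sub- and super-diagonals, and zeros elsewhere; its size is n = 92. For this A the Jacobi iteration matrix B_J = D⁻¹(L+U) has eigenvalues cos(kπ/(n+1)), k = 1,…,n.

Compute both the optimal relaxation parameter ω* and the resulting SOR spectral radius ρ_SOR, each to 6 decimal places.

ρ_J = max_k |cos(kπ/93)| = cos(π/93) = 0.999429
√(1−ρ_J²) = |sin(π/93)| = 0.0337741
Young: ω* = 2/(1+√(1−ρ_J²)) = 2/(1+0.0337741) = 2/1.0337741 = 1.934659.
Hence ρ(B_{ω*}) = 1.934659 − 1 = 0.934659.

ω* = 1.934659, ρ_SOR = 0.934659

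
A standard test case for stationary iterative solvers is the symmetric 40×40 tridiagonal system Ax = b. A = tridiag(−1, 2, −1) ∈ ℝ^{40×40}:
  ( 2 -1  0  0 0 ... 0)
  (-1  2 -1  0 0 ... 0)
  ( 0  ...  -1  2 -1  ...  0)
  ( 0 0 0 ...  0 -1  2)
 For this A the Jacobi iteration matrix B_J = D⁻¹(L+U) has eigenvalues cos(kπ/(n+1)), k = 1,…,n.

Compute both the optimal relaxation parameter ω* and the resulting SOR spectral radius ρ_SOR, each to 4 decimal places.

ω* = 1.8578, ρ_SOR = 0.8578

½·tridiag(1,0,1) at n=40: λ_k = cos(kπ/41); max |λ| at k=1 ⇒ ρ_J = cos(π/41) ≈ 0.9971.
root = sin(π/41) = 0.07655  (since 1−cos² = sin²).
So ω* = 2/1.07655 = 1.8578 (Young).
At ω = 1.8578 every |λ(B_ω)| = ω−1, so ρ_SOR = 0.8578.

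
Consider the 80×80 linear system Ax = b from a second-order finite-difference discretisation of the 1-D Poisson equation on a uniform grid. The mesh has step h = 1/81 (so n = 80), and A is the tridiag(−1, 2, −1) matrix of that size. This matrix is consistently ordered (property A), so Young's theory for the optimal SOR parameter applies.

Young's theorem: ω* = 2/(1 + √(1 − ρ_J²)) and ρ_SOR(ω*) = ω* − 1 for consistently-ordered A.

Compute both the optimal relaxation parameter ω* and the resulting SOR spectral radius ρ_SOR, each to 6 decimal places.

With n=80, ρ(Jacobi) = cos(π/81) = 0.999248.
√(1−ρ_J²) = |sin(π/81)| = 0.0387754
ω* = 2 / (1 + 0.0387754) = 2 / 1.0387754 ≈ 1.925344.
ρ_SOR = ω* − 1 ≈ 0.925344.

ω* = 1.925344, ρ_SOR = 0.925344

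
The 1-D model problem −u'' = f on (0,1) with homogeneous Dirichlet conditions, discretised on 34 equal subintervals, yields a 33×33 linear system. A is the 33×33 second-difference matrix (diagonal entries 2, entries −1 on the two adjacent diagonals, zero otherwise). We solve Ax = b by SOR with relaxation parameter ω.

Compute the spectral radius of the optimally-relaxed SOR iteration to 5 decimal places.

ρ_SOR = 0.83105

B_J for the 33×33 system has eigenvalues cos(kπ/34); ρ_J = cos(π/34) = 0.99573.
1 − cos²(π/34) = sin²(π/34) ⇒ √(1−ρ_J²) = sin(π/34) = 0.092268.
ω* = 2 / (1 + 0.092268) = 2 / 1.092268 ≈ 1.83105.
ρ(B_{ω*}) = ω*−1 = 0.83105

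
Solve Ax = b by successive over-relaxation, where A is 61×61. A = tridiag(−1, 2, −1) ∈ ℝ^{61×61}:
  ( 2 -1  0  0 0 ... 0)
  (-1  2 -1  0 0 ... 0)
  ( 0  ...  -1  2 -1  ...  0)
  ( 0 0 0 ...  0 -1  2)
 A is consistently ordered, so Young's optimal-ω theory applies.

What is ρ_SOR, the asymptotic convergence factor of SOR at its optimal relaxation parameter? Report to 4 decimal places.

ρ_J = max_k |cos(kπ/62)| = cos(π/62) = 0.9987
√(1−ρ_J²) = |sin(π/62)| = 0.05065
ω* = 2 / (1 + 0.05065) = 2 / 1.05065 ≈ 1.9036.
ρ(B_{ω*}) = ω*−1 = 0.9036

ρ_SOR = 0.9036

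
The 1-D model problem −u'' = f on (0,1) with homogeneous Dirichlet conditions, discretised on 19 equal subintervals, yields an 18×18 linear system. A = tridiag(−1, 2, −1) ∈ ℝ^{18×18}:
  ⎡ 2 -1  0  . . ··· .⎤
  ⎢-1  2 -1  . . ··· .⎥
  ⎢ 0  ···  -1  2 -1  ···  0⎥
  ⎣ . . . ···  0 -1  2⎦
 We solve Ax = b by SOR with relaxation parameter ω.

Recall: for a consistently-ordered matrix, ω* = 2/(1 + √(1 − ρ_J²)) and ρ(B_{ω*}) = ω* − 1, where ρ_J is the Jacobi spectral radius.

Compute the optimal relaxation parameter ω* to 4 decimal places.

ω* = 1.7173

B_J for the 18×18 system has eigenvalues cos(kπ/19); ρ_J = cos(π/19) = 0.9864.
1 − cos²(π/19) = sin²(π/19) ⇒ √(1−ρ_J²) = sin(π/19) = 0.16459.
Young: ω* = 2/(1+√(1−ρ_J²)) = 2/(1+0.16459) = 2/1.16459 = 1.7173.
At ω = 1.7173 every |λ(B_ω)| = ω−1, so ρ_SOR = 0.7173.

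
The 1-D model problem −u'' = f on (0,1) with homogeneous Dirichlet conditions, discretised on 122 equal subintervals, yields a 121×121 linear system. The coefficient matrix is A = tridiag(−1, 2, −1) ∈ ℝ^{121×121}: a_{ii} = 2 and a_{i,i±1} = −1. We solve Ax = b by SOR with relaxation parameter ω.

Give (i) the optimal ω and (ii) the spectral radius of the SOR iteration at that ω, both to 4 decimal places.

n=121: λ(B_J) = 1 − λ(A)/2 = cos(kπ/122); k=1 gives ρ_J = 0.9997.
√(1−ρ_J²) = |sin(π/122)| = 0.02575
So ω* = 2/1.02575 = 1.9498 (Young).
ρ(B_{ω*}) = ω*−1 = 0.9498

ω* = 1.9498, ρ_SOR = 0.9498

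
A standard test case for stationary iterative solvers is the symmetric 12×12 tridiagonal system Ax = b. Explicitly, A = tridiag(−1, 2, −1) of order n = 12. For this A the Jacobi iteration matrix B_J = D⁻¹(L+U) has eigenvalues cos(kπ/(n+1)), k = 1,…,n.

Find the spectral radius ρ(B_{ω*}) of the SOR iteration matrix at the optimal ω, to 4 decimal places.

[ρ_J] n=12: ρ(B_J) = cos(π/(n+1)) = cos(π/13) = 0.9709.
√(1−ρ_J²) = |sin(π/13)| = 0.23932
ω* = 2/(1 + 0.23932) = 2/1.23932 = 1.6138.
ρ_SOR = ω* − 1 = 1.6138 − 1 = 0.6138.

ρ_SOR = 0.6138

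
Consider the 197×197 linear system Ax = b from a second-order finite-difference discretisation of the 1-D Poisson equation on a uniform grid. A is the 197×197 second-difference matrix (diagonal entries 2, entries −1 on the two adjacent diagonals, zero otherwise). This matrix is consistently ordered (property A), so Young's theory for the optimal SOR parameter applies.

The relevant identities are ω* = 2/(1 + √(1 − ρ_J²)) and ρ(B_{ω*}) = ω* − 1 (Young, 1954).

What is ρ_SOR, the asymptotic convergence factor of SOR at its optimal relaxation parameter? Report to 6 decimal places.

[ρ_J] n=197: ρ(B_J) = cos(π/(n+1)) = cos(π/198) = 0.999874.
√(1−ρ_J²) simplifies to sin(π/198) = 0.0158660.
ω* = 2/(1 + 0.0158660) = 2/1.0158660 = 1.968764.
and ρ(B_{ω*}) = 1.968764 − 1 = 0.968764.

ρ_SOR = 0.968764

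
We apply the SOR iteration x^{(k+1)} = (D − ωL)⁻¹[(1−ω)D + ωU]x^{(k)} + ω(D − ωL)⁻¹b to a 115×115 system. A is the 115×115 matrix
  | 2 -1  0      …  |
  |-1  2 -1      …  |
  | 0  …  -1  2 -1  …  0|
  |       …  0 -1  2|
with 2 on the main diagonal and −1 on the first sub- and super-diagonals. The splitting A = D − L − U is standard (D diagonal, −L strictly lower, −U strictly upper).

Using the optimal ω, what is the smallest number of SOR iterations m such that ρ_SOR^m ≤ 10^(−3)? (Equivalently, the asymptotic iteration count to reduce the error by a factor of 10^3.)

m = 128

ρ_J = max_k |cos(kπ/116)| = cos(π/116) = 0.9996333
√(1−ρ_J²) = |sin(π/116)| = 0.0270794
So ω* = 2/1.0270794 = 1.9472691 (Young).
Hence ρ(B_{ω*}) = 1.9472691 − 1 = 0.9472691.
(0.9472691)^m ≤ 10^{−3}  ⇒  m·ln(0.9472691) ≤ −3·ln10  ⇒  m ≥ 127.515  ⇒  m = 128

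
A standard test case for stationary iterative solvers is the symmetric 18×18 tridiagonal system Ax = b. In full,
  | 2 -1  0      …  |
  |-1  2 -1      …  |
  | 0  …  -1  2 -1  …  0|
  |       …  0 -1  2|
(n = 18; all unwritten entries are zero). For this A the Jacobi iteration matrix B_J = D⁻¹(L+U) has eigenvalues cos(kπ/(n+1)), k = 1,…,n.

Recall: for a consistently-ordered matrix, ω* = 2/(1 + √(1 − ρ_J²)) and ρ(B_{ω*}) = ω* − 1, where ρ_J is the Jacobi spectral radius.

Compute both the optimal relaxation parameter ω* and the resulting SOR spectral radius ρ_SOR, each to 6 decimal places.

ω* = 1.717336, ρ_SOR = 0.717336

n=18: λ(B_J) = 1 − λ(A)/2 = cos(kπ/19); k=1 gives ρ_J = 0.986361.
1 − cos²(π/19) = sin²(π/19) ⇒ √(1−ρ_J²) = sin(π/19) = 0.1645946.
So ω* = 2/1.1645946 = 1.717336 (Young).
[ρ_SOR] ω* − 1 = 0.717336.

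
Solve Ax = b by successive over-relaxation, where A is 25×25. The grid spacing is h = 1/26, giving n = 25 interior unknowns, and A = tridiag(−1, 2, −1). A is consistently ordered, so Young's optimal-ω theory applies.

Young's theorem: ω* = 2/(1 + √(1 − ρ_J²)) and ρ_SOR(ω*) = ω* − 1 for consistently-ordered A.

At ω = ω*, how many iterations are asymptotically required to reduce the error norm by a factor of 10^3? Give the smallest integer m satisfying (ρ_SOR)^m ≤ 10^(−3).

½·tridiag(1,0,1) at n=25: λ_k = cos(kπ/26); max |λ| at k=1 ⇒ ρ_J = cos(π/26) ≈ 0.9927089.
√(1 − cos²(π/26)) = sin(π/26) ≈ 0.1205367.
ω* = 2 / (1 + 0.1205367) = 2 / 1.1205367 ≈ 1.7848590.
ρ(B_{ω*}) = ω*−1 = 0.7848590
ρ_SOR^m ≤ 10^(−3) ⇔ m ≥ 3·ln10/(−ln 0.7848590) = 6.90776/0.242251 = 28.515; m = ⌈28.515⌉ = 29.

m = 29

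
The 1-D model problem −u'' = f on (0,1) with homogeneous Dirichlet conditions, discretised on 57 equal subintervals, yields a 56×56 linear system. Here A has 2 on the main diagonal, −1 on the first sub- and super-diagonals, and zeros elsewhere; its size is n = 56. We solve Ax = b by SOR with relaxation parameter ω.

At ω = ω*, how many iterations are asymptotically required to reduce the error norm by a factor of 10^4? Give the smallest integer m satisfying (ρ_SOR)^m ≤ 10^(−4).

m = 84

[ρ_J] n=56: ρ(B_J) = cos(π/(n+1)) = cos(π/57) = 0.9984815.
√(1 − cos²(π/57)) = sin(π/57) ≈ 0.0550878.
[ω*] 2 ÷ (1 + 0.0550878) = 2 ÷ 1.0550878 = 1.8955768.
ρ(B_{ω*}) = ω*−1 = 0.8955768
For 4 digits: m = 4·ln10 / (−ln 0.8955768) = 9.21034/0.110287 = 83.512; round up → m = 84.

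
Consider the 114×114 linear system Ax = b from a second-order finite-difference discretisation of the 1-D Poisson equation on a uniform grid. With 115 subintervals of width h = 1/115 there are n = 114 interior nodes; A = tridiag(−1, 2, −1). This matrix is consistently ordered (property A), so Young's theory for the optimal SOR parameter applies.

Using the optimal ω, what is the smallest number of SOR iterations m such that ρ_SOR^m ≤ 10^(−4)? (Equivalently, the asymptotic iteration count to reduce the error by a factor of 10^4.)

B_J for the 114×114 system has eigenvalues cos(kπ/115); ρ_J = cos(π/115) = 0.9996269.
root = sin(π/115) = 0.0273148  (since 1−cos² = sin²).
ω* = 2/(1 + 0.0273148) = 2/1.0273148 = 1.9468229.
and ρ(B_{ω*}) = 1.9468229 − 1 = 0.9468229.
m ≥ 4·ln10 / (−ln 0.9468229) = 168.554; smallest integer m = 169.

m = 169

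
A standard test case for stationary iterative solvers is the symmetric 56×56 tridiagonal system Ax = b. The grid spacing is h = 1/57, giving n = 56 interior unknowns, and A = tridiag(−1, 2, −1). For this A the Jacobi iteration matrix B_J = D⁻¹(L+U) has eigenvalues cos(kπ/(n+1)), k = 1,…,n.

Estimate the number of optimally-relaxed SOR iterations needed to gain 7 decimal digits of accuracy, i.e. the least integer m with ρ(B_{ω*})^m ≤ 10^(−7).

ρ_J = max_k |cos(kπ/57)| = cos(π/57) = 0.9984815
√(1−ρ_J²) = |sin(π/57)| = 0.0550878
ω* = 2/(1+0.0550878) = 1.8955768
ρ(B_{ω*}) = ω*−1 = 0.8955768
For 7 digits: m = 7·ln10 / (−ln 0.8955768) = 16.1181/0.110287 = 146.147; round up → m = 147.

m = 147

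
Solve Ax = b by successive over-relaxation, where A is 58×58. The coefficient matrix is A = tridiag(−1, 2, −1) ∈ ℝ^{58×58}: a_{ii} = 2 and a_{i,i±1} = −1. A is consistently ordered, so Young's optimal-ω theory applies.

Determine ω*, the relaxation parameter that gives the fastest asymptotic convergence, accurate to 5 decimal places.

B_J for the 58×58 system has eigenvalues cos(kπ/59); ρ_J = cos(π/59) = 0.99858.
√(1−ρ_J²) = |sin(π/59)| = 0.053222
ω* = 2/(1 + 0.053222) = 2/1.053222 = 1.89893.
and ρ(B_{ω*}) = 1.89893 − 1 = 0.89893.

ω* = 1.89893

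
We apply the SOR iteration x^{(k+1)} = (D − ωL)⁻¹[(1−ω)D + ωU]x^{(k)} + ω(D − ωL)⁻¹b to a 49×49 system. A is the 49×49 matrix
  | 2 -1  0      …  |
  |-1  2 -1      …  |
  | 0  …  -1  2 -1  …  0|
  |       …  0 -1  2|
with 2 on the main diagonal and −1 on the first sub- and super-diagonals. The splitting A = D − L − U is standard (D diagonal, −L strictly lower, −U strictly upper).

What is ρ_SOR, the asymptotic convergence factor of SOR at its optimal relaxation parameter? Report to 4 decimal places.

[ρ_J] n=49: ρ(B_J) = cos(π/(n+1)) = cos(π/50) = 0.9980.
1 − cos²(π/50) = sin²(π/50) ⇒ √(1−ρ_J²) = sin(π/50) = 0.06279.
Young: ω* = 2/(1+√(1−ρ_J²)) = 2/(1+0.06279) = 2/1.06279 = 1.8818.
and ρ(B_{ω*}) = 1.8818 − 1 = 0.8818.

ρ_SOR = 0.8818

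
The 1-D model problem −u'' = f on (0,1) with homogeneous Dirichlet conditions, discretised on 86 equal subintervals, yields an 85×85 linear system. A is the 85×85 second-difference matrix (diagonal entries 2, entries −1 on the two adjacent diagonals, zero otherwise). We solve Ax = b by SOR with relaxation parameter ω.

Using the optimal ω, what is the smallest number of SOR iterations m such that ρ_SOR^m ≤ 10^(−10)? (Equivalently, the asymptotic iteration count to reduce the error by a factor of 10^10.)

With n=85, ρ(Jacobi) = cos(π/86) = 0.9993328.
root = sin(π/86) = 0.0365220  (since 1−cos² = sin²).
So ω* = 2/1.0365220 = 1.9295297 (Young).
At ω = 1.9295297 every |λ(B_ω)| = ω−1, so ρ_SOR = 0.9295297.
For 10 digits: m = 10·ln10 / (−ln 0.9295297) = 23.0259/0.0730765 = 315.093; round up → m = 316.

m = 316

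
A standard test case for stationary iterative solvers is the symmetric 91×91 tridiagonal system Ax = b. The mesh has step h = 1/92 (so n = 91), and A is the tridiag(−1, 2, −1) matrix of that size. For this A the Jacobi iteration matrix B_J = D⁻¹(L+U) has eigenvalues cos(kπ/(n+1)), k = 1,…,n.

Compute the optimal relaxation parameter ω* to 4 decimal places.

ω* = 1.9340

[ρ_J] n=91: ρ(B_J) = cos(π/(n+1)) = cos(π/92) = 0.9994.
√(1 − cos²(π/92)) = sin(π/92) ≈ 0.03414.
ω* = 2/(1 + 0.03414) = 2/1.03414 = 1.9340.
ρ(B_{ω*}) = ω*−1 = 0.9340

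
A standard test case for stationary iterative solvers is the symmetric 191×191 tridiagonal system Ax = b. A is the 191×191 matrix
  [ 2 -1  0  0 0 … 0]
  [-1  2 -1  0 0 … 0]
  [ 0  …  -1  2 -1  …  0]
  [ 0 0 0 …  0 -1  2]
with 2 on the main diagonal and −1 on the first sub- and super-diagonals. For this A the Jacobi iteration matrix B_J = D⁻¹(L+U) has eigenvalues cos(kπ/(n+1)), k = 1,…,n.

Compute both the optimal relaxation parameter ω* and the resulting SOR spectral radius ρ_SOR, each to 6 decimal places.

ω* = 1.967803, ρ_SOR = 0.967803

B_J for the 191×191 system has eigenvalues cos(kπ/192); ρ_J = cos(π/192) = 0.999866.
√(1−ρ_J²) simplifies to sin(π/192) = 0.0163617.
ω* = 2/(1+0.0163617) = 1.967803
and ρ(B_{ω*}) = 1.967803 − 1 = 0.967803.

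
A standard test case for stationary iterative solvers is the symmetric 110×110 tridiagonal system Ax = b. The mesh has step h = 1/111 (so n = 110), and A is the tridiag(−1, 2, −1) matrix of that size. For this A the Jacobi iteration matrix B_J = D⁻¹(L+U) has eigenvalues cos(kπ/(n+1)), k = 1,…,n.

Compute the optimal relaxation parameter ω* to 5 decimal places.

B_J for the 110×110 system has eigenvalues cos(kπ/111); ρ_J = cos(π/111) = 0.99960.
√(1 − cos²(π/111)) = sin(π/111) ≈ 0.028299.
[ω*] 2 ÷ (1 + 0.028299) = 2 ÷ 1.028299 = 1.94496.
ρ(B_{ω*}) = ω*−1 = 0.94496

ω* = 1.94496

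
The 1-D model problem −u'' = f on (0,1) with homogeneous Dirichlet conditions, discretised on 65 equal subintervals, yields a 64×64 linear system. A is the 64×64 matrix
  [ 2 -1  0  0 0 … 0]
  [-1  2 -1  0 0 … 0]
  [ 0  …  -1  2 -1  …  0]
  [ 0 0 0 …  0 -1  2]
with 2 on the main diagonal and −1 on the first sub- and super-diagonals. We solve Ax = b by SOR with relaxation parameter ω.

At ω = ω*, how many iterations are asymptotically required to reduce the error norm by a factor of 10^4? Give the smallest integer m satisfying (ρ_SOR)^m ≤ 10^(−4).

m = 96

ρ_J = max_k |cos(kπ/65)| = cos(π/65) = 0.9988322
√(1 − cos²(π/65)) = sin(π/65) ≈ 0.0483134.
So ω* = 2/1.0483134 = 1.9078264 (Young).
ρ(B_{ω*}) = ω*−1 = 0.9078264
(0.9078264)^m ≤ 10^{−4}  ⇒  m·ln(0.9078264) ≤ −4·ln10  ⇒  m ≥ 95.244  ⇒  m = 96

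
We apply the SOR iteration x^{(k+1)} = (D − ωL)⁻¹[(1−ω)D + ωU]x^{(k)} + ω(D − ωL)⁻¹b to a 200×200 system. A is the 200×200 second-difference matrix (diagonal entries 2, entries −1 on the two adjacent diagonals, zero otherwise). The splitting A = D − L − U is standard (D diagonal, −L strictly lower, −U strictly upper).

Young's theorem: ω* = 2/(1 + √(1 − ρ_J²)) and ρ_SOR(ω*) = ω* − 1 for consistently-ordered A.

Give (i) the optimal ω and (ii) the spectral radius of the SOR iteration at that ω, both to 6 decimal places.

n=200: λ(B_J) = 1 − λ(A)/2 = cos(kπ/201); k=1 gives ρ_J = 0.999878.
root = sin(π/201) = 0.0156292  (since 1−cos² = sin²).
Then 2/(1+√(1−ρ_J²)) = 2/(1+0.0156292); ω* = 2/1.0156292 = 1.969223.
ρ_SOR = ω* − 1 ≈ 0.969223.

ω* = 1.969223, ρ_SOR = 0.969223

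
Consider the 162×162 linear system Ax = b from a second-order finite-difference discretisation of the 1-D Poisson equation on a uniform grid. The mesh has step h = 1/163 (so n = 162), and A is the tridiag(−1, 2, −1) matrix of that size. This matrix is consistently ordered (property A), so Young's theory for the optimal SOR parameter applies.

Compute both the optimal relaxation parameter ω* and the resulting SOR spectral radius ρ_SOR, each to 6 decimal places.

[ρ_J] n=162: ρ(B_J) = cos(π/(n+1)) = cos(π/163) = 0.999814.
√(1−ρ_J²) = |sin(π/163)| = 0.0192724
ω* = 2/(1 + 0.0192724) = 2/1.0192724 = 1.962184.
ρ_SOR = ω* − 1 ≈ 0.962184.

ω* = 1.962184, ρ_SOR = 0.962184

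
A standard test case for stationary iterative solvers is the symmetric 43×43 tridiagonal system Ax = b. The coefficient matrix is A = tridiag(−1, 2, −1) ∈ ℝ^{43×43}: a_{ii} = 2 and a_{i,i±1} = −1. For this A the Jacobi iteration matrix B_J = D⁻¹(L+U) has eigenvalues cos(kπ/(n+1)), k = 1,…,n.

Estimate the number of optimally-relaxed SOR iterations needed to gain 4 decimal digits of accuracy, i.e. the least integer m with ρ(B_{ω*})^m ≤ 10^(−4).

m = 65

B_J for the 43×43 system has eigenvalues cos(kπ/44); ρ_J = cos(π/44) = 0.9974521.
root = sin(π/44) = 0.0713392  (since 1−cos² = sin²).
ω* = 2/(1 + 0.0713392) = 2/1.0713392 = 1.8668224.
[ρ_SOR] ω* − 1 = 0.8668224.
4·ln10 = 9.21034; −ln(0.8668224) = 0.142921; m = ⌈9.21034/0.142921⌉ = ⌈64.444⌉ = 65.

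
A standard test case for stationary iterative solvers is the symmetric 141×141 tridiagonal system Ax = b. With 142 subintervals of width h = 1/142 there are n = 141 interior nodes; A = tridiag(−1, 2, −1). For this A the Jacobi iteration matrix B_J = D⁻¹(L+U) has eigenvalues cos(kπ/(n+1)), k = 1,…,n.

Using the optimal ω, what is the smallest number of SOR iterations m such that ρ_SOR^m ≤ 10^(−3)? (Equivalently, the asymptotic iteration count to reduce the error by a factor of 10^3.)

m = 157

½·tridiag(1,0,1) at n=141: λ_k = cos(kπ/142); max |λ| at k=1 ⇒ ρ_J = cos(π/142) ≈ 0.9997553.
√(1−ρ_J²) simplifies to sin(π/142) = 0.0221221.
[ω*] 2 ÷ (1 + 0.0221221) = 2 ÷ 1.0221221 = 1.9567134.
ρ(B_{ω*}) = ω*−1 = 0.9567134
For 3 digits: m = 3·ln10 / (−ln 0.9567134) = 6.90776/0.0442514 = 156.103; round up → m = 157.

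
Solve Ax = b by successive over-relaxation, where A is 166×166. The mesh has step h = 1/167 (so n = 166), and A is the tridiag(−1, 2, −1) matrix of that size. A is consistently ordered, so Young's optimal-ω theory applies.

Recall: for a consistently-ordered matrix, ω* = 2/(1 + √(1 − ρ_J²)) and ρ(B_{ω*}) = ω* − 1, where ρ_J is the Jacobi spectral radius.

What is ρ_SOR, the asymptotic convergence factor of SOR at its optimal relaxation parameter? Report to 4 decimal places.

ρ_SOR = 0.9631

n=166: λ(B_J) = 1 − λ(A)/2 = cos(kπ/167); k=1 gives ρ_J = 0.9998.
root = sin(π/167) = 0.01881  (since 1−cos² = sin²).
ω* = 2/(1 + 0.01881) = 2/1.01881 = 1.9631.
ρ_SOR = ω* − 1 = 1.9631 − 1 = 0.9631.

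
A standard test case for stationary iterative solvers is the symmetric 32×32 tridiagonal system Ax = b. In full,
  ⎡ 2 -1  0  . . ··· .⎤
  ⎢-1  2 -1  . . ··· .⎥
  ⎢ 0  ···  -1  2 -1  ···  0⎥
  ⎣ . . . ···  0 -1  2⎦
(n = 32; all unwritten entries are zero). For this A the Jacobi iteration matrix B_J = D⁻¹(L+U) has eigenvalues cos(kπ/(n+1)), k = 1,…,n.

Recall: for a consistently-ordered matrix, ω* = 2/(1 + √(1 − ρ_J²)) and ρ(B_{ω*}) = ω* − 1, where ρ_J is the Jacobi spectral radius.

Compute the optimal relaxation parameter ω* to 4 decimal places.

ρ_J = max_k |cos(kπ/33)| = cos(π/33) = 0.9955
1 − cos²(π/33) = sin²(π/33) ⇒ √(1−ρ_J²) = sin(π/33) = 0.09506.
Then 2/(1+√(1−ρ_J²)) = 2/(1+0.09506); ω* = 2/1.09506 = 1.8264.
and ρ(B_{ω*}) = 1.8264 − 1 = 0.8264.

ω* = 1.8264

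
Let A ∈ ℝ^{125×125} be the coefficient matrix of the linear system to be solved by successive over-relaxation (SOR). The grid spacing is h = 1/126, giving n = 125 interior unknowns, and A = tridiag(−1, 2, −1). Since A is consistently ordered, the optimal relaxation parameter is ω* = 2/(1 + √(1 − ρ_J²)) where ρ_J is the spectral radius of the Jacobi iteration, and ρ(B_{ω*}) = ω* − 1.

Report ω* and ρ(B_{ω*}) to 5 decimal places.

ρ_J = max_k |cos(kπ/126)| = cos(π/126) = 0.99969
root = sin(π/126) = 0.024931  (since 1−cos² = sin²).
ω* = 2/(1+0.024931) = 1.95135
ρ_SOR = ω* − 1 ≈ 0.95135.

ω* = 1.95135, ρ_SOR = 0.95135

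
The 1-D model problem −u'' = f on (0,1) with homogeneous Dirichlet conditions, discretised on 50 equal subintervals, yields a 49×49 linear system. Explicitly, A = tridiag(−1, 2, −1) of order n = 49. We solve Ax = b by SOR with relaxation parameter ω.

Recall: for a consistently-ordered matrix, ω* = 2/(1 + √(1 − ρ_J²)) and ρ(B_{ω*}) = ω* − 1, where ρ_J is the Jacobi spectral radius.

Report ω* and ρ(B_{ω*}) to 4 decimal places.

With n=49, ρ(Jacobi) = cos(π/50) = 0.9980.
√(1 − cos²(π/50)) = sin(π/50) ≈ 0.06279.
ω* = 2 / (1 + 0.06279) = 2 / 1.06279 ≈ 1.8818.
ρ(B_{ω*}) = ω*−1 = 0.8818

ω* = 1.8818, ρ_SOR = 0.8818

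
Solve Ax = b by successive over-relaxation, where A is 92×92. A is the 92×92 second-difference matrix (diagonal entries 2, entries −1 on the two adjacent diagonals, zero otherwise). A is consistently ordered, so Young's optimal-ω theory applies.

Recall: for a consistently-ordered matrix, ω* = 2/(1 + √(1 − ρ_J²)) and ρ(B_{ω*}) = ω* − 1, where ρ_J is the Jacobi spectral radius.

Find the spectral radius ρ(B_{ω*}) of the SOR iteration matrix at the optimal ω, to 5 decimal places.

With n=92, ρ(Jacobi) = cos(π/93) = 0.99943.
root = sin(π/93) = 0.033774  (since 1−cos² = sin²).
ω* = 2/(1 + 0.033774) = 2/1.033774 = 1.93466.
[ρ_SOR] ω* − 1 = 0.93466.

ρ_SOR = 0.93466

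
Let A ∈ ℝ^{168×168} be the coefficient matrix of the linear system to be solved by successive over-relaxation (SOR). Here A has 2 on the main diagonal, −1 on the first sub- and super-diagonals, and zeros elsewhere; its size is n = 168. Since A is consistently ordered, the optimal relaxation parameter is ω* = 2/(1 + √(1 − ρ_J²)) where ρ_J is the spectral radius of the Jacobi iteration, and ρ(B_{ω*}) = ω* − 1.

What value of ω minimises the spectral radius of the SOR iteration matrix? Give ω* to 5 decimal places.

[ρ_J] n=168: ρ(B_J) = cos(π/(n+1)) = cos(π/169) = 0.99983.
√(1 − cos²(π/169)) = sin(π/169) ≈ 0.018588.
So ω* = 2/1.018588 = 1.96350 (Young).
ρ(B_{ω*}) = ω*−1 = 0.96350

ω* = 1.96350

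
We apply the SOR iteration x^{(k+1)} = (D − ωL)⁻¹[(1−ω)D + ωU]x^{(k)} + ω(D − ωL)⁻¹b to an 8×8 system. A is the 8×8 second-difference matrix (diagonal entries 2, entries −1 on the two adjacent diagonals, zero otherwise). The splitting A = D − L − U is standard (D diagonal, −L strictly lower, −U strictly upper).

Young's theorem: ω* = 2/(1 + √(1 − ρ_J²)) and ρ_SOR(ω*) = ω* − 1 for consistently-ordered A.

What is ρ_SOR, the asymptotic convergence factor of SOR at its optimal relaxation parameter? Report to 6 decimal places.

B_J for the 8×8 system has eigenvalues cos(kπ/9); ρ_J = cos(π/9) = 0.939693.
√(1 − cos²(π/9)) = sin(π/9) ≈ 0.3420201.
Young: ω* = 2/(1+√(1−ρ_J²)) = 2/(1+0.3420201) = 2/1.3420201 = 1.490291.
ρ_SOR = ω* − 1 ≈ 0.490291.

ρ_SOR = 0.490291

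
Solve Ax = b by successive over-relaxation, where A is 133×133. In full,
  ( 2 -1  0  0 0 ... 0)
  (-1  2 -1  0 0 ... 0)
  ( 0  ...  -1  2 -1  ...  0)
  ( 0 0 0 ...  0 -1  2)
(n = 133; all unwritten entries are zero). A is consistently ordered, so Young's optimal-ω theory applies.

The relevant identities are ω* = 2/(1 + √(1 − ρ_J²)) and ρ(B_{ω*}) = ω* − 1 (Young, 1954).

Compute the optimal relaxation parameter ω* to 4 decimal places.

n=133: λ(B_J) = 1 − λ(A)/2 = cos(kπ/134); k=1 gives ρ_J = 0.9997.
√(1 − cos²(π/134)) = sin(π/134) ≈ 0.02344.
ω* = 2/(1+0.02344) = 1.9542
ρ(B_{ω*}) = ω*−1 = 0.9542

ω* = 1.9542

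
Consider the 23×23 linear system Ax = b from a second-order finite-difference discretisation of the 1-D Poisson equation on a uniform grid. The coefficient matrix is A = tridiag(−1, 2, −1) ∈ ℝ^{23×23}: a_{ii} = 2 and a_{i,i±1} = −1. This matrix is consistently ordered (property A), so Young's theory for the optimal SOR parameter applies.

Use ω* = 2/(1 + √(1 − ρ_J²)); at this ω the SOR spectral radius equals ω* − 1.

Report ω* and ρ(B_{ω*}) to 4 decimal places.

½·tridiag(1,0,1) at n=23: λ_k = cos(kπ/24); max |λ| at k=1 ⇒ ρ_J = cos(π/24) ≈ 0.9914.
√(1 − cos²(π/24)) = sin(π/24) ≈ 0.13053.
So ω* = 2/1.13053 = 1.7691 (Young).
Hence ρ(B_{ω*}) = 1.7691 − 1 = 0.7691.

ω* = 1.7691, ρ_SOR = 0.7691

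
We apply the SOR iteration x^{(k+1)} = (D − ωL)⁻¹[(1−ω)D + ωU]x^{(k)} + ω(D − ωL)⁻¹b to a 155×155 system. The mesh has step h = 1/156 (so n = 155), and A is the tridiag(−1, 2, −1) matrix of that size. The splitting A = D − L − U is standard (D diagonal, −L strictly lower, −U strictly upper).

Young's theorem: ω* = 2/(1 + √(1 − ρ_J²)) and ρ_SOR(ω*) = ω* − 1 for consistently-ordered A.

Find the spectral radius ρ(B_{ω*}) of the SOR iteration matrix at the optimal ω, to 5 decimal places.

ρ_J = max_k |cos(kπ/156)| = cos(π/156) = 0.99980
√(1−ρ_J²) simplifies to sin(π/156) = 0.020137.
ω* = 2 / (1 + 0.020137) = 2 / 1.020137 ≈ 1.96052.
[ρ_SOR] ω* − 1 = 0.96052.

ρ_SOR = 0.96052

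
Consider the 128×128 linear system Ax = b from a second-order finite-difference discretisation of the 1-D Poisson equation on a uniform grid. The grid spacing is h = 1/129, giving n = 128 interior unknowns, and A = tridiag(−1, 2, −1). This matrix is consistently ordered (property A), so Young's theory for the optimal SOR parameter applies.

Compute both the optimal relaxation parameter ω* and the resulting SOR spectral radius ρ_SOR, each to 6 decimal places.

spectrum of D⁻¹(L+U) = {cos(kπ/129) : 1≤k≤128}; ρ_J = cos(π/129) = 0.999703.
√(1−ρ_J²) = |sin(π/129)| = 0.0243510
ω* = 2/(1 + 0.0243510) = 2/1.0243510 = 1.952456.
[ρ_SOR] ω* − 1 = 0.952456.

ω* = 1.952456, ρ_SOR = 0.952456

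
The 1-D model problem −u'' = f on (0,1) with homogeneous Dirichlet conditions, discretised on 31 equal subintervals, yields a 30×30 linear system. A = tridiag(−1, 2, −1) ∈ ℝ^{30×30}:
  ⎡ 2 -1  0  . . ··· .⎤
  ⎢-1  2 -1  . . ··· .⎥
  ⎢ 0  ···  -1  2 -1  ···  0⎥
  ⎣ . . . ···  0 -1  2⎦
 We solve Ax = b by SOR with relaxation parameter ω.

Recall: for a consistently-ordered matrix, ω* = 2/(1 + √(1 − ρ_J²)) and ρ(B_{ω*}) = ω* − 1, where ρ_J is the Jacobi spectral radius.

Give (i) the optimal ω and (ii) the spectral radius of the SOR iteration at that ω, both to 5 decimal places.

ω* = 1.81625, ρ_SOR = 0.81625

B_J for the 30×30 system has eigenvalues cos(kπ/31); ρ_J = cos(π/31) = 0.99487.
root = sin(π/31) = 0.101168  (since 1−cos² = sin²).
Young: ω* = 2/(1+√(1−ρ_J²)) = 2/(1+0.101168) = 2/1.101168 = 1.81625.
Hence ρ(B_{ω*}) = 1.81625 − 1 = 0.81625.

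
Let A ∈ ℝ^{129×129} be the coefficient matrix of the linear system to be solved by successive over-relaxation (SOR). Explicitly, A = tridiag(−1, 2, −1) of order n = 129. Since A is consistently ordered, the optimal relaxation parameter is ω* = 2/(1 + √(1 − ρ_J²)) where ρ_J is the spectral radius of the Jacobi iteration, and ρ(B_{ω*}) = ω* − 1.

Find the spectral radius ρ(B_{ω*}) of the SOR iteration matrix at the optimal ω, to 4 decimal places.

ρ_J = max_k |cos(kπ/130)| = cos(π/130) = 0.9997
√(1−ρ_J²) simplifies to sin(π/130) = 0.02416.
ω* = 2 / (1 + 0.02416) = 2 / 1.02416 ≈ 1.9528.
ρ_SOR = ω* − 1 ≈ 0.9528.

ρ_SOR = 0.9528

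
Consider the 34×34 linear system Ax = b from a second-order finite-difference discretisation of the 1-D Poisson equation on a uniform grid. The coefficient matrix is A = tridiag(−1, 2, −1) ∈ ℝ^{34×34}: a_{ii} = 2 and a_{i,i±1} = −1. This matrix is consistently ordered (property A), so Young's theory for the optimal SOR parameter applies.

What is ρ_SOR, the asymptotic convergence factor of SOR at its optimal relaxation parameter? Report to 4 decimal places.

ρ_SOR = 0.8355

With n=34, ρ(Jacobi) = cos(π/35) = 0.9960.
√(1−ρ_J²) = |sin(π/35)| = 0.08964
ω* = 2 / (1 + 0.08964) = 2 / 1.08964 ≈ 1.8355.
At ω = 1.8355 every |λ(B_ω)| = ω−1, so ρ_SOR = 0.8355.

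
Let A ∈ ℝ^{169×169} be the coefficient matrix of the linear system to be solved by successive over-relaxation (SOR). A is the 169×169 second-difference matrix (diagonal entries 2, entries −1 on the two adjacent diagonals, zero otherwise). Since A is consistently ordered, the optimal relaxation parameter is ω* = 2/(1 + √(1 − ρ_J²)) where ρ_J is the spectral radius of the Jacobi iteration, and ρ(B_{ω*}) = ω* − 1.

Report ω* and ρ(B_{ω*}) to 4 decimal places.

ω* = 1.9637, ρ_SOR = 0.9637

spectrum of D⁻¹(L+U) = {cos(kπ/170) : 1≤k≤169}; ρ_J = cos(π/170) = 0.9998.
root = sin(π/170) = 0.01848  (since 1−cos² = sin²).
ω* = 2 / (1 + 0.01848) = 2 / 1.01848 ≈ 1.9637.
ρ_SOR = ω* − 1 = 1.9637 − 1 = 0.9637.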